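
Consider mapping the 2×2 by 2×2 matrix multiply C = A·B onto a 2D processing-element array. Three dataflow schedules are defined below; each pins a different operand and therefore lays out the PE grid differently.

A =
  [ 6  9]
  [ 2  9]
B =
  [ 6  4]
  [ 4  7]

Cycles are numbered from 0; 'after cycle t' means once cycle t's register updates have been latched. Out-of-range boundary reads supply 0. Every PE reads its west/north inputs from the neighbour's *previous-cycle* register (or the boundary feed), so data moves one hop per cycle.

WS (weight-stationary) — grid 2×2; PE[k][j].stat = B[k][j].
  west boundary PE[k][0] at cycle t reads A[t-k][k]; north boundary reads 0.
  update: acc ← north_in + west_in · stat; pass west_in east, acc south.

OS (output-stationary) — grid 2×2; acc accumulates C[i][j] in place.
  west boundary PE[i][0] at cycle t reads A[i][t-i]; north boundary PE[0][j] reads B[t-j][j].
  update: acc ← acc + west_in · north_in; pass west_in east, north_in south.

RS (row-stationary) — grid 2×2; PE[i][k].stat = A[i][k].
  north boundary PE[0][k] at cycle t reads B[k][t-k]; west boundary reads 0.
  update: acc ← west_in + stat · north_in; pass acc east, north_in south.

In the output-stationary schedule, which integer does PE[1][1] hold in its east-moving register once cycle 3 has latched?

OS (2×2). Following PE[1][1] plus its west/north inputs:
  cycle 0: PE[0][1] → acc 0, east 0, south 0
  cycle 0: PE[1][0] → acc 0, east 0, south 0
  cycle 0: PE[1][1] → acc 0, east 0, south 0
  cycle 1: PE[0][1] → acc 24, east 6, south 4
  cycle 1: PE[1][0] → acc 12, east 2, south 6
  cycle 1: PE[1][1] → acc 0, east 0, south 0
  cycle 2: PE[0][1] → acc 87, east 9, south 7
  cycle 2: PE[1][0] → acc 48, east 9, south 4
  cycle 2: PE[1][1] → acc 8, east 2, south 4
  cycle 3: PE[0][1] → acc 87, east 0, south 0
  cycle 3: PE[1][0] → acc 48, east 0, south 0
  cycle 3: PE[1][1] → acc 71, east 9, south 7

register = 9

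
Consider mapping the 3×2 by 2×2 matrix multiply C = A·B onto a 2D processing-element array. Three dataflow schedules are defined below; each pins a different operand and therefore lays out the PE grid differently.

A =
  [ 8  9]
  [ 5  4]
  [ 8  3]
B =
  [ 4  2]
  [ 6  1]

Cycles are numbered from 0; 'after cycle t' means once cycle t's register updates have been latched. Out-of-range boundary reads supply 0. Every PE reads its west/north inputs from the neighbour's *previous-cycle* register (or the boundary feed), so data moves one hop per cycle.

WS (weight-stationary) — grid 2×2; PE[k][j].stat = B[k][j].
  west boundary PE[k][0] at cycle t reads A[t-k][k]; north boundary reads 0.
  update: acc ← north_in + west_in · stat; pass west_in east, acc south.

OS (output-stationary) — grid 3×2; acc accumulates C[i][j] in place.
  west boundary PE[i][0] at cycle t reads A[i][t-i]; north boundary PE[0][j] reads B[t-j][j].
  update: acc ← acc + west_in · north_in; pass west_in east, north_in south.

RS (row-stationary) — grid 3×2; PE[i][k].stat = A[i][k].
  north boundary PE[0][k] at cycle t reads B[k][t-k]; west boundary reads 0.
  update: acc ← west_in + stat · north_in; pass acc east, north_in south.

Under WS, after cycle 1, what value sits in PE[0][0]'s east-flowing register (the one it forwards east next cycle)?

register = 5

WS on a 2×2 grid — tracing PE[0][0] and its feeders:
  @0  [0,0]  acc 32  |  →8  ↓32
  @1  [0,0]  acc 20  |  →5  ↓20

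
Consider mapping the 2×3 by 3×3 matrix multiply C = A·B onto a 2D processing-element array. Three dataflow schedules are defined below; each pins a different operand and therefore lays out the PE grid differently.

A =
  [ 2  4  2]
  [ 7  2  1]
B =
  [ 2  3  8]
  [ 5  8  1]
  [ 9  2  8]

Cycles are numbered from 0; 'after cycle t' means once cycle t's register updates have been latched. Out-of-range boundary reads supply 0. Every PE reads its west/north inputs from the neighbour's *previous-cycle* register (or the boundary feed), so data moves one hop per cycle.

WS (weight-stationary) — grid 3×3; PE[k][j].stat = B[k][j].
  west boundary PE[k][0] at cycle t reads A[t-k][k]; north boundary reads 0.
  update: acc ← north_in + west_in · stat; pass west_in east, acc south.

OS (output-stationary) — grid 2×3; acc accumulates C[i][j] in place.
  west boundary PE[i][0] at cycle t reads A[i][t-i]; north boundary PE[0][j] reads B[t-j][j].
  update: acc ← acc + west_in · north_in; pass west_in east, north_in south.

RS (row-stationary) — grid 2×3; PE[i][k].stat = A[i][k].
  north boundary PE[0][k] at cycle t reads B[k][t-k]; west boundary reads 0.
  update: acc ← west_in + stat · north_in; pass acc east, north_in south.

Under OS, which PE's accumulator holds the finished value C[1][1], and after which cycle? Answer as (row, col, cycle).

(row, col, cycle) = (1, 1, 4)

OS: C[1][1] accumulates in PE[1][1]:
  cycle 0: PE[1][1] → acc 0, east 0, south 0
  cycle 1: PE[1][1] → acc 0, east 0, south 0
  cycle 2: PE[1][1] → acc 21, east 7, south 3
  cycle 3: PE[1][1] → acc 37, east 2, south 8
  cycle 4: PE[1][1] → acc 39, east 1, south 2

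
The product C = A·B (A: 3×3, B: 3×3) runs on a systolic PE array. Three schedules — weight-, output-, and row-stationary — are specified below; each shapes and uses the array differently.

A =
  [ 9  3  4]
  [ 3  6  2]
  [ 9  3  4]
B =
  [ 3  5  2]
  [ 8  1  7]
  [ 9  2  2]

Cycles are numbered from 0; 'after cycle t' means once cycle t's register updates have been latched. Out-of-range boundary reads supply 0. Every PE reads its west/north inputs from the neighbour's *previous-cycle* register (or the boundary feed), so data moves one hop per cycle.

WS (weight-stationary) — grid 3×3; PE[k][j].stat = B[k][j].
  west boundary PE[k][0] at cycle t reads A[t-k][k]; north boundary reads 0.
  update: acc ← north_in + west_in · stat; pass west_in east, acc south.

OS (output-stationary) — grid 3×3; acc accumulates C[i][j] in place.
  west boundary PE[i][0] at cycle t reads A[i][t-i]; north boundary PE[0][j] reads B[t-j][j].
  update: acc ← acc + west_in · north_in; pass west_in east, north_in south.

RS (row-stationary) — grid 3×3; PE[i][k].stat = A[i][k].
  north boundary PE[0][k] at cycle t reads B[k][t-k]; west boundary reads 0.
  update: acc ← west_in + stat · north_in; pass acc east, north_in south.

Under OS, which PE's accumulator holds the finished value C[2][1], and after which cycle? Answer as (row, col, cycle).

(row, col, cycle) = (2, 1, 5)

OS — PE[2][1] is where C[2][1] collects:
  @0  [2,1]  acc 0  |  →0  ↓0
  @1  [2,1]  acc 0  |  →0  ↓0
  @2  [2,1]  acc 0  |  →0  ↓0
  @3  [2,1]  acc 45  |  →9  ↓5
  @4  [2,1]  acc 48  |  →3  ↓1
  @5  [2,1]  acc 56  |  →4  ↓2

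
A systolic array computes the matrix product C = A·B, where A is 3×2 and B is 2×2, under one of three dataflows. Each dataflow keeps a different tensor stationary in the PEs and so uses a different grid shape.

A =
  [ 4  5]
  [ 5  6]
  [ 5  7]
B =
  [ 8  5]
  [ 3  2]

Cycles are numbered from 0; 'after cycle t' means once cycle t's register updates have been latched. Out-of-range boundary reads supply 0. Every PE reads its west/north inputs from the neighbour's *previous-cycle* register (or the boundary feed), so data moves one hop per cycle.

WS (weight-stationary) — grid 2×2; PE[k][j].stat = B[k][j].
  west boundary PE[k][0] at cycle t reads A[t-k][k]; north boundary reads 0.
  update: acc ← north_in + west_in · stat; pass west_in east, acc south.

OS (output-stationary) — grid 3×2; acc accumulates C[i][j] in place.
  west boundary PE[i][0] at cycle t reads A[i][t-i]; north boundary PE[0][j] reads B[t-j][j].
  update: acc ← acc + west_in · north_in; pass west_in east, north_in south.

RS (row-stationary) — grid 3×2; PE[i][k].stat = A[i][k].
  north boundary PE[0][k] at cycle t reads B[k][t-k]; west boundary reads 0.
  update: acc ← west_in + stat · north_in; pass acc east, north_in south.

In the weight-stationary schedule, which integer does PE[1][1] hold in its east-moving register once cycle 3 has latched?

WS on a 2×2 grid — tracing PE[1][1] and its feeders:
  after 0 — PE[0][1] acc=0, pass-E 0, pass-S 0
  after 0 — PE[1][0] acc=0, pass-E 0, pass-S 0
  after 0 — PE[1][1] acc=0, pass-E 0, pass-S 0
  after 1 — PE[0][1] acc=20, pass-E 4, pass-S 20
  after 1 — PE[1][0] acc=47, pass-E 5, pass-S 47
  after 1 — PE[1][1] acc=0, pass-E 0, pass-S 0
  after 2 — PE[0][1] acc=25, pass-E 5, pass-S 25
  after 2 — PE[1][0] acc=58, pass-E 6, pass-S 58
  after 2 — PE[1][1] acc=30, pass-E 5, pass-S 30
  after 3 — PE[0][1] acc=25, pass-E 5, pass-S 25
  after 3 — PE[1][0] acc=61, pass-E 7, pass-S 61
  after 3 — PE[1][1] acc=37, pass-E 6, pass-S 37

register = 6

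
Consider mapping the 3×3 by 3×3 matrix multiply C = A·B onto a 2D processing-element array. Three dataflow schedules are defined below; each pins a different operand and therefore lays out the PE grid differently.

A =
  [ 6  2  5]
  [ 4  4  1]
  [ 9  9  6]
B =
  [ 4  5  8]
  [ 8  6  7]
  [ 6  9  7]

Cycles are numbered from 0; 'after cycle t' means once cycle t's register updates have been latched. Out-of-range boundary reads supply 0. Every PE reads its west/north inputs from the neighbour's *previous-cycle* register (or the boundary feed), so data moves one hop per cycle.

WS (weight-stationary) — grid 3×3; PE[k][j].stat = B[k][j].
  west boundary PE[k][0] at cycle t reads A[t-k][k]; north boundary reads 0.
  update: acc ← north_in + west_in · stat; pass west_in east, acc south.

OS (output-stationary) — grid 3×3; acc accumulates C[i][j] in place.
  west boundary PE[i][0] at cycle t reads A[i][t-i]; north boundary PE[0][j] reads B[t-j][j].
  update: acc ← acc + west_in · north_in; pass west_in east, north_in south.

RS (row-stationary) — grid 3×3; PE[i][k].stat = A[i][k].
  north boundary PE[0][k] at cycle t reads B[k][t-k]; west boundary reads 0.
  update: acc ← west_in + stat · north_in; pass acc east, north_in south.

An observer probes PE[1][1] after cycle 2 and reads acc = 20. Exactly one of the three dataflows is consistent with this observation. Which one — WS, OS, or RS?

dataflow = OS

— WS: 3×3; PE[1][1] trace:
  step 0 · PE1,1: acc=0; fwd→0 fwd↓0
  step 1 · PE1,1: acc=0; fwd→0 fwd↓0
  step 2 · PE1,1: acc=42; fwd→2 fwd↓42
— OS: 3×3; PE[1][1] trace:
  step 0 · PE1,1: acc=0; fwd→0 fwd↓0
  step 1 · PE1,1: acc=0; fwd→0 fwd↓0
  step 2 · PE1,1: acc=20; fwd→4 fwd↓5
— RS: 3×3; PE[1][1] trace:
  step 0 · PE1,1: acc=0; fwd→0 fwd↓0
  step 1 · PE1,1: acc=0; fwd→0 fwd↓0
  step 2 · PE1,1: acc=48; fwd→48 fwd↓8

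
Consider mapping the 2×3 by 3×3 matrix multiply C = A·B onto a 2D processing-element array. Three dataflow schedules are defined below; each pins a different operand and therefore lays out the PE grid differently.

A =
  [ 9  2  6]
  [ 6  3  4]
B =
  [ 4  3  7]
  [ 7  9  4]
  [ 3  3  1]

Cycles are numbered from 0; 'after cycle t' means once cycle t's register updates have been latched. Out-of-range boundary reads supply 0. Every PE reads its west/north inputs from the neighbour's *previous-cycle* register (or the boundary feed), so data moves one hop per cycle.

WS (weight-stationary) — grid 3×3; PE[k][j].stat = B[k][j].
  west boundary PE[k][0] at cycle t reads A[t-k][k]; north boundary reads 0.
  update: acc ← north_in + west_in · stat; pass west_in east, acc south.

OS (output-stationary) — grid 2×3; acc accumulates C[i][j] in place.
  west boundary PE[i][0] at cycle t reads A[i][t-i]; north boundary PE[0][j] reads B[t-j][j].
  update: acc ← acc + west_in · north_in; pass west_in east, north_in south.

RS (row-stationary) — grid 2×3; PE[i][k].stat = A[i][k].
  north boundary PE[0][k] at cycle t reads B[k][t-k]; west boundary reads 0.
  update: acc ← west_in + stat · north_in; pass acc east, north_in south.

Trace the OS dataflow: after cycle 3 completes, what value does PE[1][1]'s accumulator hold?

PE[1][1].acc = 45

Tracing OS — 2×3 array, target PE[1][1]:
  step 0 · PE0,1: acc=0; fwd→0 fwd↓0
  step 0 · PE1,0: acc=0; fwd→0 fwd↓0
  step 0 · PE1,1: acc=0; fwd→0 fwd↓0
  step 1 · PE0,1: acc=27; fwd→9 fwd↓3
  step 1 · PE1,0: acc=24; fwd→6 fwd↓4
  step 1 · PE1,1: acc=0; fwd→0 fwd↓0
  step 2 · PE0,1: acc=45; fwd→2 fwd↓9
  step 2 · PE1,0: acc=45; fwd→3 fwd↓7
  step 2 · PE1,1: acc=18; fwd→6 fwd↓3
  step 3 · PE0,1: acc=63; fwd→6 fwd↓3
  step 3 · PE1,0: acc=57; fwd→4 fwd↓3
  step 3 · PE1,1: acc=45; fwd→3 fwd↓9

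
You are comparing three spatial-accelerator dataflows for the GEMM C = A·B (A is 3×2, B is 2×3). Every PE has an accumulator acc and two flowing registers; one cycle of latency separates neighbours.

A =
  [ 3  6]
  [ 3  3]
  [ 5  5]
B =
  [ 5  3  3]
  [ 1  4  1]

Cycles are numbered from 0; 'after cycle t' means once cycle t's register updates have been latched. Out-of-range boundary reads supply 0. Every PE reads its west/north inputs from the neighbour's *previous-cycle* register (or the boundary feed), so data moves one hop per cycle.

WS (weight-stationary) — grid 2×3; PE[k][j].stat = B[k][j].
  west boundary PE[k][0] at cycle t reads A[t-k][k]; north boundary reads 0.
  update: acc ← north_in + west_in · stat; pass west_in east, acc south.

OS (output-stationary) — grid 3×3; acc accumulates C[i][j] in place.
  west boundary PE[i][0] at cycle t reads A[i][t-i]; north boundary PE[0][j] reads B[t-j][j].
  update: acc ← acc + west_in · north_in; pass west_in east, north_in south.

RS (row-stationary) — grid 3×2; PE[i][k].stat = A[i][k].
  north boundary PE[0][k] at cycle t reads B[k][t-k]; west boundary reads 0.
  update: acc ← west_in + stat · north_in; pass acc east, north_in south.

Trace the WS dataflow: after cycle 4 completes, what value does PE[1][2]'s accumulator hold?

Tracing WS — 2×3 array, target PE[1][2]:
  @0  [0,2]  acc 0  |  →0  ↓0
  @0  [1,1]  acc 0  |  →0  ↓0
  @0  [1,2]  acc 0  |  →0  ↓0
  @1  [0,2]  acc 0  |  →0  ↓0
  @1  [1,1]  acc 0  |  →0  ↓0
  @1  [1,2]  acc 0  |  →0  ↓0
  @2  [0,2]  acc 9  |  →3  ↓9
  @2  [1,1]  acc 33  |  →6  ↓33
  @2  [1,2]  acc 0  |  →0  ↓0
  @3  [0,2]  acc 9  |  →3  ↓9
  @3  [1,1]  acc 21  |  →3  ↓21
  @3  [1,2]  acc 15  |  →6  ↓15
  @4  [0,2]  acc 15  |  →5  ↓15
  @4  [1,1]  acc 35  |  →5  ↓35
  @4  [1,2]  acc 12  |  →3  ↓12

PE[1][2].acc = 12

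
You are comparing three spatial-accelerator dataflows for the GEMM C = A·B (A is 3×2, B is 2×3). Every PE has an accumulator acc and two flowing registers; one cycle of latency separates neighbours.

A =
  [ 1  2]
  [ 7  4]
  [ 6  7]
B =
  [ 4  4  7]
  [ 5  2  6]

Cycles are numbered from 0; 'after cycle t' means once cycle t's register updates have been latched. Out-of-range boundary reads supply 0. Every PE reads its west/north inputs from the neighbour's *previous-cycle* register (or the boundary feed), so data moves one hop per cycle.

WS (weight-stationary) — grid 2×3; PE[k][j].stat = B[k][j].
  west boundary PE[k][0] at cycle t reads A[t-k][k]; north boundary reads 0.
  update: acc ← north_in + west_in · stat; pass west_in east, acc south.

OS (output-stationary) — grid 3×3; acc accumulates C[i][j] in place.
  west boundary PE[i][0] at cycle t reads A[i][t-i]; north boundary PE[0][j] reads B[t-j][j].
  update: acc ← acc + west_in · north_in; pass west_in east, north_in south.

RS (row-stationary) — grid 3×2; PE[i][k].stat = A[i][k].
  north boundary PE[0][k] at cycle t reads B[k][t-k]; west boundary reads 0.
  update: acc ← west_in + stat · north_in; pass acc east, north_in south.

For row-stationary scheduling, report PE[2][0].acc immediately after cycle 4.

RS 3×2: PE[2][0] cycle-by-cycle (with neighbour feeds):
  step 0 · PE1,0: acc=0; fwd→0 fwd↓0
  step 0 · PE2,0: acc=0; fwd→0 fwd↓0
  step 1 · PE1,0: acc=28; fwd→28 fwd↓4
  step 1 · PE2,0: acc=0; fwd→0 fwd↓0
  step 2 · PE1,0: acc=28; fwd→28 fwd↓4
  step 2 · PE2,0: acc=24; fwd→24 fwd↓4
  step 3 · PE1,0: acc=49; fwd→49 fwd↓7
  step 3 · PE2,0: acc=24; fwd→24 fwd↓4
  step 4 · PE1,0: acc=0; fwd→0 fwd↓0
  step 4 · PE2,0: acc=42; fwd→42 fwd↓7

PE[2][0].acc = 42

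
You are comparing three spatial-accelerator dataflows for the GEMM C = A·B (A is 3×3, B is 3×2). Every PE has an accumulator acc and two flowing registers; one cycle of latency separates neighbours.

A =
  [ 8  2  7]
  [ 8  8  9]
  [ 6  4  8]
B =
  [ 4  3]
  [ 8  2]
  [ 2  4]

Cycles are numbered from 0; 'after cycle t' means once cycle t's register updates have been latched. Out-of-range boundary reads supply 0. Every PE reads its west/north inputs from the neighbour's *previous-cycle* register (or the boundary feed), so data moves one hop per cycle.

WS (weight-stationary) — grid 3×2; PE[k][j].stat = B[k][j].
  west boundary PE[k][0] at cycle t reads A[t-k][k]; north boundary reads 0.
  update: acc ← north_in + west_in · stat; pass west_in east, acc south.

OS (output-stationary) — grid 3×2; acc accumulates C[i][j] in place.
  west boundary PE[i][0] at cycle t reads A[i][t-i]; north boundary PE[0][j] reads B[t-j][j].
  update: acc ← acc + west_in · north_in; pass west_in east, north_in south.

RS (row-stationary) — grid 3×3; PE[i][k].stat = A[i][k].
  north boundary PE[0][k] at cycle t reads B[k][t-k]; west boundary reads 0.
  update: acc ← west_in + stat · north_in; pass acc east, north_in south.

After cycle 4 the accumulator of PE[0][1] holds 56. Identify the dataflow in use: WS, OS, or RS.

dataflow = OS

Under WS (3×2), PE[0][1]:
  c0 r0c1: 0 / 0 / 0
  c1 r0c1: 24 / 8 / 24
  c2 r0c1: 24 / 8 / 24
  c3 r0c1: 18 / 6 / 18
  c4 r0c1: 0 / 0 / 0
Under OS (3×2), PE[0][1]:
  c0 r0c1: 0 / 0 / 0
  c1 r0c1: 24 / 8 / 3
  c2 r0c1: 28 / 2 / 2
  c3 r0c1: 56 / 7 / 4
  c4 r0c1: 56 / 0 / 0
Under RS (3×3), PE[0][1]:
  c0 r0c1: 0 / 0 / 0
  c1 r0c1: 48 / 48 / 8
  c2 r0c1: 28 / 28 / 2
  c3 r0c1: 0 / 0 / 0
  c4 r0c1: 0 / 0 / 0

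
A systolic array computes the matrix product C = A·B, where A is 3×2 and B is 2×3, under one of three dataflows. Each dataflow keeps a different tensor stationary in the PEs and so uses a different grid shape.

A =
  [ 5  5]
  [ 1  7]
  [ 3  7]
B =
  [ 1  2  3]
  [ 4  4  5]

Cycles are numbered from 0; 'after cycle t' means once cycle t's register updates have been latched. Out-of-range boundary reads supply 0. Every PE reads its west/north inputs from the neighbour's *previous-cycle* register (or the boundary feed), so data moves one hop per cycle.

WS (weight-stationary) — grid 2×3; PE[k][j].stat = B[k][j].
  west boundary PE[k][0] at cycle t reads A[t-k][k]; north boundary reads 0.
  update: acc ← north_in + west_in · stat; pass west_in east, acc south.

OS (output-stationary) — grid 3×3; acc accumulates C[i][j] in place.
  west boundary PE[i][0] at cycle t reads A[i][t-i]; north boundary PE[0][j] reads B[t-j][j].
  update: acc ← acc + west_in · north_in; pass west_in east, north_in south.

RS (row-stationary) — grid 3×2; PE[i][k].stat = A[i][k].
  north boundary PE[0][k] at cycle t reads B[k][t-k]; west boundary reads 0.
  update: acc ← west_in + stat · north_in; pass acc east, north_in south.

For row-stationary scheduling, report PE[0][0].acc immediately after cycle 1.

PE[0][0].acc = 10

Tracing RS — 3×2 array, target PE[0][0]:
  c0 r0c0: 5 / 5 / 1
  c1 r0c0: 10 / 10 / 2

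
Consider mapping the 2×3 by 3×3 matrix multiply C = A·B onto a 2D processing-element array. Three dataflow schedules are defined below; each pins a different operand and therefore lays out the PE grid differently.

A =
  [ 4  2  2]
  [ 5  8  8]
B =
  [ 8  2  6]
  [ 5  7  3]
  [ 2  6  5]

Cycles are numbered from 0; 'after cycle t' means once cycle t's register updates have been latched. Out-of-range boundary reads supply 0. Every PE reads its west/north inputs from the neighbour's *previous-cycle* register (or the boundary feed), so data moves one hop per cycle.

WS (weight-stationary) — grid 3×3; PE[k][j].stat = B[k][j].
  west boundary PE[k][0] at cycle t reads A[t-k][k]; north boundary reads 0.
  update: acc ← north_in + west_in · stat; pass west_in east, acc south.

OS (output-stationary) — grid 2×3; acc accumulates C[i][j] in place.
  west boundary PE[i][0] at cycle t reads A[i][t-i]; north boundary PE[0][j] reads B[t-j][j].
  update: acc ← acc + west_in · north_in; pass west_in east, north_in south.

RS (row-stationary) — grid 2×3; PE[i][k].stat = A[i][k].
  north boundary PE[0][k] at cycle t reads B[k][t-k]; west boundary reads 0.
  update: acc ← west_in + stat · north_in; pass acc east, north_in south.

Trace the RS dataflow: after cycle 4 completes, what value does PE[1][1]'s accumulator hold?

PE[1][1].acc = 54

RS on a 2×3 grid — tracing PE[1][1] and its feeders:
  t=0 PE[0][1]: acc=0 h=0 v=0
  t=0 PE[1][0]: acc=0 h=0 v=0
  t=0 PE[1][1]: acc=0 h=0 v=0
  t=1 PE[0][1]: acc=42 h=42 v=5
  t=1 PE[1][0]: acc=40 h=40 v=8
  t=1 PE[1][1]: acc=0 h=0 v=0
  t=2 PE[0][1]: acc=22 h=22 v=7
  t=2 PE[1][0]: acc=10 h=10 v=2
  t=2 PE[1][1]: acc=80 h=80 v=5
  t=3 PE[0][1]: acc=30 h=30 v=3
  t=3 PE[1][0]: acc=30 h=30 v=6
  t=3 PE[1][1]: acc=66 h=66 v=7
  t=4 PE[0][1]: acc=0 h=0 v=0
  t=4 PE[1][0]: acc=0 h=0 v=0
  t=4 PE[1][1]: acc=54 h=54 v=3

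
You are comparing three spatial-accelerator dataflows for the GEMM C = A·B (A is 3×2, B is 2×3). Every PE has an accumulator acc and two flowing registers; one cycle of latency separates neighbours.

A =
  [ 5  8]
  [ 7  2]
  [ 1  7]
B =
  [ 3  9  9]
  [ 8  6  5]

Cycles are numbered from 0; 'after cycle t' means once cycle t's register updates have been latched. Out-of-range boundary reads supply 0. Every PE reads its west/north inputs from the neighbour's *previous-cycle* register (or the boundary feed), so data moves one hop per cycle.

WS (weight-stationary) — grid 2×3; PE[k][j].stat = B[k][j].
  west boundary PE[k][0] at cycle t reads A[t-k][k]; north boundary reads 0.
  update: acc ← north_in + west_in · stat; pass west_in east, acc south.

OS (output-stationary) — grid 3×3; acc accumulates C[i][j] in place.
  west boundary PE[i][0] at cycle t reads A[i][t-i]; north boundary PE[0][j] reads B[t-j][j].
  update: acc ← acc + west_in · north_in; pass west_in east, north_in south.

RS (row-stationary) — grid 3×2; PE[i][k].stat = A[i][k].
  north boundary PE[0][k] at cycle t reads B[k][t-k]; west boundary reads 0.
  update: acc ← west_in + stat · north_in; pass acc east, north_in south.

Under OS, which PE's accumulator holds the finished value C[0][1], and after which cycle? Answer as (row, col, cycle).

(row, col, cycle) = (0, 1, 2)

Under OS, C[0][1] lands at PE[0][1]:
  step 0 · PE0,1: acc=0; fwd→0 fwd↓0
  step 1 · PE0,1: acc=45; fwd→5 fwd↓9
  step 2 · PE0,1: acc=93; fwd→8 fwd↓6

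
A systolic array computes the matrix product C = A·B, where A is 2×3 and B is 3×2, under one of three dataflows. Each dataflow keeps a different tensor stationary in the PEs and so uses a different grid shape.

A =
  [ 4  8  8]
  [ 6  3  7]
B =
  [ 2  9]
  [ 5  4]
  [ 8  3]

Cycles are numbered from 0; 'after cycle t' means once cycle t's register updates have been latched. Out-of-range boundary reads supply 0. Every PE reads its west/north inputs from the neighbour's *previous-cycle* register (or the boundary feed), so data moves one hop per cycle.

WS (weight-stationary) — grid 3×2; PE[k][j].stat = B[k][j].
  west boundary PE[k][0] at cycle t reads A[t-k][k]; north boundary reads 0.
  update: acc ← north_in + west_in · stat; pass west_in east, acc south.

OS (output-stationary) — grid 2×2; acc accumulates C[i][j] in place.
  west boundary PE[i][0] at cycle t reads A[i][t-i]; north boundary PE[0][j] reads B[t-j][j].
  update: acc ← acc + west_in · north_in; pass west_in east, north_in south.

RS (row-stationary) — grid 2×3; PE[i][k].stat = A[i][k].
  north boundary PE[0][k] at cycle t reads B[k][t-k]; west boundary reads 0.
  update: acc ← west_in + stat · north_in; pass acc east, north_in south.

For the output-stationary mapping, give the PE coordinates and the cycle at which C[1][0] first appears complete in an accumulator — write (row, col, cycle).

(row, col, cycle) = (1, 0, 3)

OS — PE[1][0] is where C[1][0] collects:
  c0 r1c0: 0 / 0 / 0
  c1 r1c0: 12 / 6 / 2
  c2 r1c0: 27 / 3 / 5
  c3 r1c0: 83 / 7 / 8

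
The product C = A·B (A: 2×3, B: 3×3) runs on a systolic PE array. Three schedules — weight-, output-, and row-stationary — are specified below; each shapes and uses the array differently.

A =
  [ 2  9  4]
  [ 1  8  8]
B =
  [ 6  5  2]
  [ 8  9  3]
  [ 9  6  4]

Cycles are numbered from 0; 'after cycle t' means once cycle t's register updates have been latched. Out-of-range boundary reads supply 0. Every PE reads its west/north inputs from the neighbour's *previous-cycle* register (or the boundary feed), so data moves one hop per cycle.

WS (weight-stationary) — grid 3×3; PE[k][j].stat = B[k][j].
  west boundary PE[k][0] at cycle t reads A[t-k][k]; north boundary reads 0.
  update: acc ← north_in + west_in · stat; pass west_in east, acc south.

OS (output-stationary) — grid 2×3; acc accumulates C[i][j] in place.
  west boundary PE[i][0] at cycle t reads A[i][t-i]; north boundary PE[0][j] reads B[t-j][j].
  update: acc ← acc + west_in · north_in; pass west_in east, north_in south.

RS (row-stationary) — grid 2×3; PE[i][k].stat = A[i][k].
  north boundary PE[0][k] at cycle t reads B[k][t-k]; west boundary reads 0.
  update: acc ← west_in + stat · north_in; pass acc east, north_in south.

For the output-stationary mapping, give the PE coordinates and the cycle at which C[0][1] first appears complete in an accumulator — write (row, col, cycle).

(row, col, cycle) = (0, 1, 3)

OS: C[0][1] accumulates in PE[0][1]:
  0: (0,1).acc=0  regs=<0,0>
  1: (0,1).acc=10  regs=<2,5>
  2: (0,1).acc=91  regs=<9,9>
  3: (0,1).acc=115  regs=<4,6>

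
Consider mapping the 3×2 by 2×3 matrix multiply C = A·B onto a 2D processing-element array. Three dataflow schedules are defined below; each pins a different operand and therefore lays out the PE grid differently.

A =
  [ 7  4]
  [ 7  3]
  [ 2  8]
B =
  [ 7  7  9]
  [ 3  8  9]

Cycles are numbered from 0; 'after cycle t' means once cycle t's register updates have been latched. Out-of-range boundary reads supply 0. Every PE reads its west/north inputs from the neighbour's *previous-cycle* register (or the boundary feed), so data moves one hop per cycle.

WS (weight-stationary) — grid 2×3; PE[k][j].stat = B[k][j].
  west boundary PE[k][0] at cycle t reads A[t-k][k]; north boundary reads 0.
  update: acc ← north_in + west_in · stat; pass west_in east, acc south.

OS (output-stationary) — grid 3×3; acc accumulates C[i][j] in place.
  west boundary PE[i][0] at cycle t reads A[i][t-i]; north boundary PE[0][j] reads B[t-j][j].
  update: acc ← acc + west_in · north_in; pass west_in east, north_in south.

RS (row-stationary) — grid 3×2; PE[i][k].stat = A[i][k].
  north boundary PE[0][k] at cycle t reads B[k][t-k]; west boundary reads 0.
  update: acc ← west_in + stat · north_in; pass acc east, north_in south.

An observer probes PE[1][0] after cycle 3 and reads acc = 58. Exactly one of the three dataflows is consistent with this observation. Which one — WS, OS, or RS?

WS [2×3] PE[1][0] across cycles:
  after 0 — PE[1][0] acc=0, pass-E 0, pass-S 0
  after 1 — PE[1][0] acc=61, pass-E 4, pass-S 61
  after 2 — PE[1][0] acc=58, pass-E 3, pass-S 58
  after 3 — PE[1][0] acc=38, pass-E 8, pass-S 38
OS [3×3] PE[1][0] across cycles:
  after 0 — PE[1][0] acc=0, pass-E 0, pass-S 0
  after 1 — PE[1][0] acc=49, pass-E 7, pass-S 7
  after 2 — PE[1][0] acc=58, pass-E 3, pass-S 3
  after 3 — PE[1][0] acc=58, pass-E 0, pass-S 0
RS [3×2] PE[1][0] across cycles:
  after 0 — PE[1][0] acc=0, pass-E 0, pass-S 0
  after 1 — PE[1][0] acc=49, pass-E 49, pass-S 7
  after 2 — PE[1][0] acc=49, pass-E 49, pass-S 7
  after 3 — PE[1][0] acc=63, pass-E 63, pass-S 9

dataflow = OS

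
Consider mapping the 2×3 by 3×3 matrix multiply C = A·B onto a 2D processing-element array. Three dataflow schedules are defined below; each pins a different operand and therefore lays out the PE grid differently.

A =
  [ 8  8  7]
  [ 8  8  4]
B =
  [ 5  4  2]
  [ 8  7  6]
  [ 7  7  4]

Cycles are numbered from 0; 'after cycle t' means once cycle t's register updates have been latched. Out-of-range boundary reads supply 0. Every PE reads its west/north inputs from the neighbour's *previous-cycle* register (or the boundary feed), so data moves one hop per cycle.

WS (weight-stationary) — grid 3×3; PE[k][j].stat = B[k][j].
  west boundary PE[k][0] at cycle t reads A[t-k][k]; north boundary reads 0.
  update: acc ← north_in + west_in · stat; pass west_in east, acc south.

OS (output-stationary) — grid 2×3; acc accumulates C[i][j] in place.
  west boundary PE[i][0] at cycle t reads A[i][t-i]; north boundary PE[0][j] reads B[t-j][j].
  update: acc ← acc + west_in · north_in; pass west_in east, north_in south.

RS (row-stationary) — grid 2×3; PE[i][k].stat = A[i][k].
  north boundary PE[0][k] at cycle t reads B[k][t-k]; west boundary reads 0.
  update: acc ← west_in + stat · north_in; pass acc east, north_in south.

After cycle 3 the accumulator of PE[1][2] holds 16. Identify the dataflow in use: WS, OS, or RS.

dataflow = OS

WS [3×3] PE[1][2] across cycles:
  0: (1,2).acc=0  regs=<0,0>
  1: (1,2).acc=0  regs=<0,0>
  2: (1,2).acc=0  regs=<0,0>
  3: (1,2).acc=64  regs=<8,64>
OS [2×3] PE[1][2] across cycles:
  0: (1,2).acc=0  regs=<0,0>
  1: (1,2).acc=0  regs=<0,0>
  2: (1,2).acc=0  regs=<0,0>
  3: (1,2).acc=16  regs=<8,2>
RS [2×3] PE[1][2] across cycles:
  0: (1,2).acc=0  regs=<0,0>
  1: (1,2).acc=0  regs=<0,0>
  2: (1,2).acc=0  regs=<0,0>
  3: (1,2).acc=132  regs=<132,7>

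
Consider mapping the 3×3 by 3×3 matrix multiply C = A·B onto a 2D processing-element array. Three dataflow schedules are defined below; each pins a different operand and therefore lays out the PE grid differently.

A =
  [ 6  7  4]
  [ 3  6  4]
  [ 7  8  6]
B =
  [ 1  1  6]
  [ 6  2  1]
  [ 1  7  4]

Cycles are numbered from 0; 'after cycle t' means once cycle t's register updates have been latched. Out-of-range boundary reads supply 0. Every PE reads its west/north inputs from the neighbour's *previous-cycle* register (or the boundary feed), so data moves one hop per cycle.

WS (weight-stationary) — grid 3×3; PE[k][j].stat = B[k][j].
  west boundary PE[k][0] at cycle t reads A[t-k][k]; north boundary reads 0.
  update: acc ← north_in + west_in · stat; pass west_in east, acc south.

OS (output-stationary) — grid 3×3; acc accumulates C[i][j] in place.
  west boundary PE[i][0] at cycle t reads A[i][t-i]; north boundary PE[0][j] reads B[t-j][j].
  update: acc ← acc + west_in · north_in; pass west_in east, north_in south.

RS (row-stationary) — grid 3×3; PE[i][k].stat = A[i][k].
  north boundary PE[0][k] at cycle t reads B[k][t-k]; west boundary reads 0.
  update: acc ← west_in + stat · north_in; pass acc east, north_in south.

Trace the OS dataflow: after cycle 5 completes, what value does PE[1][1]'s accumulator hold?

PE[1][1].acc = 43

Tracing OS — 3×3 array, target PE[1][1]:
  t=0 PE[0][1]: acc=0 h=0 v=0
  t=0 PE[1][0]: acc=0 h=0 v=0
  t=0 PE[1][1]: acc=0 h=0 v=0
  t=1 PE[0][1]: acc=6 h=6 v=1
  t=1 PE[1][0]: acc=3 h=3 v=1
  t=1 PE[1][1]: acc=0 h=0 v=0
  t=2 PE[0][1]: acc=20 h=7 v=2
  t=2 PE[1][0]: acc=39 h=6 v=6
  t=2 PE[1][1]: acc=3 h=3 v=1
  t=3 PE[0][1]: acc=48 h=4 v=7
  t=3 PE[1][0]: acc=43 h=4 v=1
  t=3 PE[1][1]: acc=15 h=6 v=2
  t=4 PE[0][1]: acc=48 h=0 v=0
  t=4 PE[1][0]: acc=43 h=0 v=0
  t=4 PE[1][1]: acc=43 h=4 v=7
  t=5 PE[0][1]: acc=48 h=0 v=0
  t=5 PE[1][0]: acc=43 h=0 v=0
  t=5 PE[1][1]: acc=43 h=0 v=0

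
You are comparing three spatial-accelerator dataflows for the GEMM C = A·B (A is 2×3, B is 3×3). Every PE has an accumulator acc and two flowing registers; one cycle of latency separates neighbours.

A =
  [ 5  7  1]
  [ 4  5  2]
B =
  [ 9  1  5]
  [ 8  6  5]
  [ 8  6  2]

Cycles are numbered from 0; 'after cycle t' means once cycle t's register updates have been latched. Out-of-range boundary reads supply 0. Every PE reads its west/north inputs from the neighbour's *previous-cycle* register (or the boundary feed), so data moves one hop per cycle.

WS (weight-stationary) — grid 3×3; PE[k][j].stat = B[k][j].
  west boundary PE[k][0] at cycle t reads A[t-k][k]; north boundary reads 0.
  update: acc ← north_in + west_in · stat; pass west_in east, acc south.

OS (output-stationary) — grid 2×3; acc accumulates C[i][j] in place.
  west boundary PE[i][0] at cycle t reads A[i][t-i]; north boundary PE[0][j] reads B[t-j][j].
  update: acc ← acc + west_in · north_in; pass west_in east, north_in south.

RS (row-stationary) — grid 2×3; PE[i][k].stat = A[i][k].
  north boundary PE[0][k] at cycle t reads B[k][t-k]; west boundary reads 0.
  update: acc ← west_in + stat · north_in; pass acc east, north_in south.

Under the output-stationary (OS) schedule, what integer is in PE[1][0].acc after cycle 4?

PE[1][0].acc = 92

OS (2×3). Following PE[1][0] plus its west/north inputs:
  0: (0,0).acc=45  regs=<5,9>
  0: (1,0).acc=0  regs=<0,0>
  1: (0,0).acc=101  regs=<7,8>
  1: (1,0).acc=36  regs=<4,9>
  2: (0,0).acc=109  regs=<1,8>
  2: (1,0).acc=76  regs=<5,8>
  3: (0,0).acc=109  regs=<0,0>
  3: (1,0).acc=92  regs=<2,8>
  4: (0,0).acc=109  regs=<0,0>
  4: (1,0).acc=92  regs=<0,0>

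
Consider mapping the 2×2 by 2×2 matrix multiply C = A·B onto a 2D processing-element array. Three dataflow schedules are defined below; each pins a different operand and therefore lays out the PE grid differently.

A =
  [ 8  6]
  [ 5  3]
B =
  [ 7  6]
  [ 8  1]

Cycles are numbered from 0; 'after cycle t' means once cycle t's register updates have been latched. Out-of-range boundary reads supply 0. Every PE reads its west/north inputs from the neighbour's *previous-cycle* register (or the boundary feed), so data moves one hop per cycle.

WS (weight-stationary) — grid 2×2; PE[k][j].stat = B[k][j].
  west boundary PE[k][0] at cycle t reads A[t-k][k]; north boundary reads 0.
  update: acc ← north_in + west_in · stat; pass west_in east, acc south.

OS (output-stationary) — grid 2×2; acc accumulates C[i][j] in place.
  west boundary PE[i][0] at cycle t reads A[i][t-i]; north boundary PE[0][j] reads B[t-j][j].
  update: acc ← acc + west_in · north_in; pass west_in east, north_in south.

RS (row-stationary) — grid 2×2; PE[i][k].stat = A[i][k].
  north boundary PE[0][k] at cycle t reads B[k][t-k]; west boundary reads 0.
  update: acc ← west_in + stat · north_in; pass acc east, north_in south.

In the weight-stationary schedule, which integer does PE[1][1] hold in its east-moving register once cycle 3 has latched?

WS (2×2). Following PE[1][1] plus its west/north inputs:
  @0  [0,1]  acc 0  |  →0  ↓0
  @0  [1,0]  acc 0  |  →0  ↓0
  @0  [1,1]  acc 0  |  →0  ↓0
  @1  [0,1]  acc 48  |  →8  ↓48
  @1  [1,0]  acc 104  |  →6  ↓104
  @1  [1,1]  acc 0  |  →0  ↓0
  @2  [0,1]  acc 30  |  →5  ↓30
  @2  [1,0]  acc 59  |  →3  ↓59
  @2  [1,1]  acc 54  |  →6  ↓54
  @3  [0,1]  acc 0  |  →0  ↓0
  @3  [1,0]  acc 0  |  →0  ↓0
  @3  [1,1]  acc 33  |  →3  ↓33

register = 3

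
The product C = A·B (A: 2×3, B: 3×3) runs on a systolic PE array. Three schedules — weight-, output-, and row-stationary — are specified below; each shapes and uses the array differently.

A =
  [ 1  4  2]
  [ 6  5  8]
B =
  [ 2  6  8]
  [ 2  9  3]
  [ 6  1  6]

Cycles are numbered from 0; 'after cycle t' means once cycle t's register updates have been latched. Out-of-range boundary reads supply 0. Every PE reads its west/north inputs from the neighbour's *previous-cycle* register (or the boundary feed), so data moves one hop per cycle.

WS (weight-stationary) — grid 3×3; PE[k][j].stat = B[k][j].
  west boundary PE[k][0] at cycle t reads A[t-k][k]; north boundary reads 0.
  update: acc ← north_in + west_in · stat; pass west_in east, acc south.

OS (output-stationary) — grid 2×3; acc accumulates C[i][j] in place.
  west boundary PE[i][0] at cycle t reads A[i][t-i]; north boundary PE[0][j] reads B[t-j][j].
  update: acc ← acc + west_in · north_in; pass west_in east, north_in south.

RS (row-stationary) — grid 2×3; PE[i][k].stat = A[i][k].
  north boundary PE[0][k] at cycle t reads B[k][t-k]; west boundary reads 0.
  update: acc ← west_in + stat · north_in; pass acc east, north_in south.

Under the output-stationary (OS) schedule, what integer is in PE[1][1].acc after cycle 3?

PE[1][1].acc = 81

OS 2×3: PE[1][1] cycle-by-cycle (with neighbour feeds):
  step 0 · PE0,1: acc=0; fwd→0 fwd↓0
  step 0 · PE1,0: acc=0; fwd→0 fwd↓0
  step 0 · PE1,1: acc=0; fwd→0 fwd↓0
  step 1 · PE0,1: acc=6; fwd→1 fwd↓6
  step 1 · PE1,0: acc=12; fwd→6 fwd↓2
  step 1 · PE1,1: acc=0; fwd→0 fwd↓0
  step 2 · PE0,1: acc=42; fwd→4 fwd↓9
  step 2 · PE1,0: acc=22; fwd→5 fwd↓2
  step 2 · PE1,1: acc=36; fwd→6 fwd↓6
  step 3 · PE0,1: acc=44; fwd→2 fwd↓1
  step 3 · PE1,0: acc=70; fwd→8 fwd↓6
  step 3 · PE1,1: acc=81; fwd→5 fwd↓9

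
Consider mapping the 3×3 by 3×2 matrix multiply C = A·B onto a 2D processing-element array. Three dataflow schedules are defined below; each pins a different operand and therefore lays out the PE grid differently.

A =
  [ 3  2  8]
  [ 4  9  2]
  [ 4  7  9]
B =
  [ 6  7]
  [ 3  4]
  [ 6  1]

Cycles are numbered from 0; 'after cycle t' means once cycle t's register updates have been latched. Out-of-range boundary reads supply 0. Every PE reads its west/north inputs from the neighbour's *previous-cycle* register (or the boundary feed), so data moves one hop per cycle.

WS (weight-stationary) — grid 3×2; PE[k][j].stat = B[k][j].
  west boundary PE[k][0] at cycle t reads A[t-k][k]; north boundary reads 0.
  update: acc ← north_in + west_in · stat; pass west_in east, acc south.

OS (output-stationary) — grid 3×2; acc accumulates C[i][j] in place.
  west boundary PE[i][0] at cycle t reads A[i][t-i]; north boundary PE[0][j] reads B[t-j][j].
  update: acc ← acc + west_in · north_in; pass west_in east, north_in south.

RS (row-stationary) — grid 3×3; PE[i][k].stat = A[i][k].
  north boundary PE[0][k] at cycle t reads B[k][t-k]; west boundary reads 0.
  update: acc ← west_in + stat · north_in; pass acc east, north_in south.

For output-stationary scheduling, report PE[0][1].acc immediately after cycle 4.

PE[0][1].acc = 37

OS 3×2: PE[0][1] cycle-by-cycle (with neighbour feeds):
  cycle 0: PE[0][0] → acc 18, east 3, south 6
  cycle 0: PE[0][1] → acc 0, east 0, south 0
  cycle 1: PE[0][0] → acc 24, east 2, south 3
  cycle 1: PE[0][1] → acc 21, east 3, south 7
  cycle 2: PE[0][0] → acc 72, east 8, south 6
  cycle 2: PE[0][1] → acc 29, east 2, south 4
  cycle 3: PE[0][0] → acc 72, east 0, south 0
  cycle 3: PE[0][1] → acc 37, east 8, south 1
  cycle 4: PE[0][0] → acc 72, east 0, south 0
  cycle 4: PE[0][1] → acc 37, east 0, south 0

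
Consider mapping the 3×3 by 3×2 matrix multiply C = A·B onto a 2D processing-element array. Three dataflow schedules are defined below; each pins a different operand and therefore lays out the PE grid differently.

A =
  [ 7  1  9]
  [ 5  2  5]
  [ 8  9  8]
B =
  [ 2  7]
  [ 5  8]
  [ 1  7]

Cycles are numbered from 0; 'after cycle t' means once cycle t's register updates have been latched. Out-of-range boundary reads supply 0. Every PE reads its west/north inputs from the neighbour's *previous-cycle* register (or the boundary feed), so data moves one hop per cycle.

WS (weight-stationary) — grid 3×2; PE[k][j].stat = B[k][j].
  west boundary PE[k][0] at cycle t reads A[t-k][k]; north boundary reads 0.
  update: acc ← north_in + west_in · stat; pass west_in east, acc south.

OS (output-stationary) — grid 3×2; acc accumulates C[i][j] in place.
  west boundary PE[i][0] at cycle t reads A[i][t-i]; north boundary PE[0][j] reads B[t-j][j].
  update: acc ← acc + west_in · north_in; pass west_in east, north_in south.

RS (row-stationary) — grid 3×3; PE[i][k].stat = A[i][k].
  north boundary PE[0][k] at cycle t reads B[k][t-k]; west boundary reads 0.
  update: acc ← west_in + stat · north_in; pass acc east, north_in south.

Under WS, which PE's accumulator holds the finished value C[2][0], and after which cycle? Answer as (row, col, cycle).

WS — PE[2][0] is where C[2][0] collects:
  cycle 0: PE[2][0] → acc 0, east 0, south 0
  cycle 1: PE[2][0] → acc 0, east 0, south 0
  cycle 2: PE[2][0] → acc 28, east 9, south 28
  cycle 3: PE[2][0] → acc 25, east 5, south 25
  cycle 4: PE[2][0] → acc 69, east 8, south 69

(row, col, cycle) = (2, 0, 4)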